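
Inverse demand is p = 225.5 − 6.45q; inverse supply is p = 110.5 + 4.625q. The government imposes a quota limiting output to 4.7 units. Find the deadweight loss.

178.89

Competitive equilibrium: 225.5 − 6.45q = 110.5 + 4.625q → q* = 10.3837, p* = 158.5248.
At q = 4.7: demand price = 225.5 − 6.45·4.7 = 195.185; supply price = 110.5 + 4.625·4.7 = 132.2375.
Δq = 10.3837 − 4.7 = 5.6837; wedge = 195.185 − 132.2375 = 62.9475.
The triangle = ½ × 5.6837 × 62.9475 = 178.89.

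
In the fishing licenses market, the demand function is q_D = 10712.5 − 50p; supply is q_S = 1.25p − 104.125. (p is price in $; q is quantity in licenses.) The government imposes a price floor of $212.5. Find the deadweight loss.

$2136.98

In inverse form: demand p = 214.25 − 0.02q, supply p = 83.3 + 0.8q.
Competitive equilibrium: 214.25 − 0.02q = 83.3 + 0.8q → q* = 159.69512, p* = 211.0561.
At the floor p = 212.5, quantity demanded = (214.25 − 212.5)/0.02 = 87.5.
Sellers' marginal cost at q' = 87.5: 83.3 + 0.8·87.5 = 153.3.
Δq = 159.69512 − 87.5 = 72.19512; wedge = 212.5 − 153.3 = 59.2.
Deadweight loss = ½ × 72.19512 × 59.2 = $2136.98.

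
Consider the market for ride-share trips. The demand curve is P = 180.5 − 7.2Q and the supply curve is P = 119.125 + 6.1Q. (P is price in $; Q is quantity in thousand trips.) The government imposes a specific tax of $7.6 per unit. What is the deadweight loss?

Competitive equilibrium: 180.5 − 7.2Q = 119.125 + 6.1Q → Q* = 4.6147, P* = 147.2744.
With the tax, the buyer price exceeds the seller price by 7.6: (180.5 − 7.2Q) − (119.125 + 6.1Q) = 7.6 → Q' = 4.0432.
ΔQ = 4.6147 − 4.0432 = 0.5715; the wedge equals the tax, 7.6.
Deadweight loss = ½ × 0.5715 × 7.6 = $2.17 thousand.

$2.17 thousand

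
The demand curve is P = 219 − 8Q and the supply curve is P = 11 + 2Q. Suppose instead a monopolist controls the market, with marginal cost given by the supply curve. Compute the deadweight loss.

427.30

Competitive equilibrium: 219 − 8Q = 11 + 2Q → Q* = 20.8, P* = 52.6.
Marginal revenue: MR = 219 − 16Q. Set MR = MC: 219 − 16Q = 11 + 2Q → Q_m = 11.55556.
Price P_m = 219 − 8·11.55556 = 126.55552; MC(Q_m) = 11 + 2·11.55556 = 34.11112.
Competitive Q* = 20.8, so ΔQ = 9.24444; wedge = 126.55552 − 34.11112 = 92.4444.
The triangle = ½ × 9.24444 × 92.4444 = 427.30.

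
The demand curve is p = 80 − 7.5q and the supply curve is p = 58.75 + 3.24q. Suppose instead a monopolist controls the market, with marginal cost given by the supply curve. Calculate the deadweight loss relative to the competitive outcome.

Competitive equilibrium: 80 − 7.5q = 58.75 + 3.24q → q* = 1.9786, p* = 65.1606.
Marginal revenue: MR = 80 − 15q. Set MR = MC: 80 − 15q = 58.75 + 3.24q → q_m = 1.165.
Price p_m = 80 − 7.5·1.165 = 71.2625; MC(q_m) = 58.75 + 3.24·1.165 = 62.5246.
Competitive q* = 1.9786, so Δq = 0.8136; wedge = 71.2625 − 62.5246 = 8.7379.
DWL = ½ × 0.8136 × 8.7379 = 3.55.

3.55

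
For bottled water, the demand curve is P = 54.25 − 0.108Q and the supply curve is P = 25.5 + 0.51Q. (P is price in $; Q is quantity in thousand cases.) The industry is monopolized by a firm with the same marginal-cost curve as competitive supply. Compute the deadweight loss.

$14.80 thousand

Competitive equilibrium: 54.25 − 0.108Q = 25.5 + 0.51Q → Q* = 46.521, P* = 49.2257.
Marginal revenue: MR = 54.25 − 0.216Q. Set MR = MC: 54.25 − 0.216Q = 25.5 + 0.51Q → Q_m = 39.6006.
Price P_m = 54.25 − 0.108·39.6006 = 49.9731; MC(Q_m) = 25.5 + 0.51·39.6006 = 45.6963.
Competitive Q* = 46.521, so ΔQ = 6.9204; wedge = 49.9731 − 45.6963 = 4.2768.
Welfare loss = ½ × 6.9204 × 4.2768 = $14.80 thousand.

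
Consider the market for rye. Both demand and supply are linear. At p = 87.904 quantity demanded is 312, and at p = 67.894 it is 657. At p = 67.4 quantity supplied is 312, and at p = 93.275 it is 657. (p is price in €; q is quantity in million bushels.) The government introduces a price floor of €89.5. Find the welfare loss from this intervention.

Demand slope = (67.894 − 87.904)/(657 − 312) = −0.058, so p = 106 − 0.058q.
Supply slope = (93.275 − 67.4)/(657 − 312) = 0.075, so p = 44 + 0.075q.
Competitive equilibrium: 106 − 0.058q = 44 + 0.075q → q* = 466.1654, p* = 78.9624.
At the floor p = 89.5, quantity demanded = (106 − 89.5)/0.058 = 284.4828.
Sellers' marginal cost at q' = 284.4828: 44 + 0.075·284.4828 = 65.3362.
Δq = 466.1654 − 284.4828 = 181.6826; wedge = 89.5 − 65.3362 = 24.1638.
DWL = ½ × 181.6826 × 24.1638 = €2195.07 million.

€2195.07 million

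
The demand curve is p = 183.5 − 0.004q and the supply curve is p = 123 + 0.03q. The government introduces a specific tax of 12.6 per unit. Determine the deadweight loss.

2334.71

Competitive equilibrium: 183.5 − 0.004q = 123 + 0.03q → q* = 1779.4118, p* = 176.3824.
With the tax, the buyer price exceeds the seller price by 12.6: (183.5 − 0.004q) − (123 + 0.03q) = 12.6 → q' = 1408.8235.
Δq = 1779.4118 − 1408.8235 = 370.5883; the wedge equals the tax, 12.6.
Welfare loss = ½ × 370.5883 × 12.6 = 2334.71.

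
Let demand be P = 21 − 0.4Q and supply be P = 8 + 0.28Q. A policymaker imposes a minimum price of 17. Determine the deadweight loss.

Competitive equilibrium: 21 − 0.4Q = 8 + 0.28Q → Q* = 19.1176, P* = 13.3529.
At the floor P = 17, quantity demanded = (21 − 17)/0.4 = 10.
Sellers' marginal cost at Q' = 10: 8 + 0.28·10 = 10.8.
ΔQ = 19.1176 − 10 = 9.1176; wedge = 17 − 10.8 = 6.2.
The triangle = ½ × 9.1176 × 6.2 = 28.26.

28.26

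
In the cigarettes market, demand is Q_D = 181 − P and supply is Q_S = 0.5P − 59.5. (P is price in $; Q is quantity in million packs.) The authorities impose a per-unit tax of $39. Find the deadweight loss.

$253.50 million

In inverse form: demand P = 181 − Q, supply P = 119 + 2Q.
Competitive equilibrium: 181 − Q = 119 + 2Q → Q* = 20.6667, P* = 160.3333.
With the tax, the buyer price exceeds the seller price by 39: (181 − Q) − (119 + 2Q) = 39 → Q' = 7.6667.
ΔQ = 20.6667 − 7.6667 = 13; the wedge equals the tax, 39.
DWL = ½ × 13 × 39 = $253.50 million.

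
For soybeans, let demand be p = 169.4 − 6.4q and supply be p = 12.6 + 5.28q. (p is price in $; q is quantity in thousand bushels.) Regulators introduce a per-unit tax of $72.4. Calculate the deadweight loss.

$224.39 thousand

Competitive equilibrium: 169.4 − 6.4q = 12.6 + 5.28q → q* = 13.4247, p* = 83.4822.
With the tax, the buyer price exceeds the seller price by 72.4: (169.4 − 6.4q) − (12.6 + 5.28q) = 72.4 → q' = 7.226.
Δq = 13.4247 − 7.226 = 6.1987; the wedge equals the tax, 72.4.
The triangle = ½ × 6.1987 × 72.4 = $224.39 thousand.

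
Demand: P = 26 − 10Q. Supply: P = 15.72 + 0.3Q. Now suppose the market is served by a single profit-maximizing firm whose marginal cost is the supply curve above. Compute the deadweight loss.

1.24

Competitive equilibrium: 26 − 10Q = 15.72 + 0.3Q → Q* = 0.99806, P* = 16.01942.
Marginal revenue: MR = 26 − 20Q. Set MR = MC: 26 − 20Q = 15.72 + 0.3Q → Q_m = 0.5064.
Price P_m = 26 − 10·0.5064 = 20.936; MC(Q_m) = 15.72 + 0.3·0.5064 = 15.87192.
Competitive Q* = 0.99806, so ΔQ = 0.49166; wedge = 20.936 − 15.87192 = 5.06408.
Welfare loss = ½ × 0.49166 × 5.06408 = 1.24.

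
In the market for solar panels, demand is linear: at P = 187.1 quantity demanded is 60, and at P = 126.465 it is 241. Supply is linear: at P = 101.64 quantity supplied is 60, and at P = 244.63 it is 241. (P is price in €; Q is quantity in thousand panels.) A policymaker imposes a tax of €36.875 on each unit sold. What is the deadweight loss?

€604.34 thousand

Demand slope = (126.465 − 187.1)/(241 − 60) = −0.335, so P = 207.2 − 0.335Q.
Supply slope = (244.63 − 101.64)/(241 − 60) = 0.79, so P = 54.24 + 0.79Q.
Competitive equilibrium: 207.2 − 0.335Q = 54.24 + 0.79Q → Q* = 135.9644, P* = 161.6519.
With the tax, the buyer price exceeds the seller price by 36.875: (207.2 − 0.335Q) − (54.24 + 0.79Q) = 36.875 → Q' = 103.1867.
ΔQ = 135.9644 − 103.1867 = 32.7777; the wedge equals the tax, 36.875.
Deadweight loss = ½ × 32.7777 × 36.875 = €604.34 thousand.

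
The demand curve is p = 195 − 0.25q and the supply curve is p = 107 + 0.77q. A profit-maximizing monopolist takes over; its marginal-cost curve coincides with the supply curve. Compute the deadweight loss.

147.10

Competitive equilibrium: 195 − 0.25q = 107 + 0.77q → q* = 86.2745, p* = 173.4314.
Marginal revenue: MR = 195 − 0.5q. Set MR = MC: 195 − 0.5q = 107 + 0.77q → q_m = 69.2913.
Price p_m = 195 − 0.25·69.2913 = 177.6772; MC(q_m) = 107 + 0.77·69.2913 = 160.3543.
Competitive q* = 86.2745, so Δq = 16.9832; wedge = 177.6772 − 160.3543 = 17.3229.
Deadweight loss = ½ × 16.9832 × 17.3229 = 147.10.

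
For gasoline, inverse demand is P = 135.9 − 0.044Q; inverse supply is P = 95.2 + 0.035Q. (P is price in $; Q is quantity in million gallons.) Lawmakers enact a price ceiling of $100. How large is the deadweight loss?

Competitive equilibrium: 135.9 − 0.044Q = 95.2 + 0.035Q → Q* = 515.1899, P* = 113.2316.
At the ceiling P = 100, quantity supplied = (100 − 95.2)/0.035 = 137.1429.
Willingness to pay at Q' = 137.1429: 135.9 − 0.044·137.1429 = 129.8657.
ΔQ = 515.1899 − 137.1429 = 378.047; wedge = 129.8657 − 100 = 29.8657.
The triangle = ½ × 378.047 × 29.8657 = $5645.32 million.

$5645.32 million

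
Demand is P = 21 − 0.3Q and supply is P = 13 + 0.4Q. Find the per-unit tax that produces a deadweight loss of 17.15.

4.9

Competitive equilibrium: 21 − 0.3Q = 13 + 0.4Q → Q* = 11.4286, P* = 17.5714.
A tax t gives ΔQ = t/0.7 and wedge t, so DWL = t²/1.4.
t²/1.4 = 17.15 → t² = 24.01 → t = 4.9.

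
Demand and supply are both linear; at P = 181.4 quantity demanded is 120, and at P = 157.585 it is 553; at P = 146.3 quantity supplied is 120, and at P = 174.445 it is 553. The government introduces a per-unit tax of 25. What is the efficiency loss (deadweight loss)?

2604.17

Demand slope = (157.585 − 181.4)/(553 − 120) = −0.055, so P = 188 − 0.055Q.
Supply slope = (174.445 − 146.3)/(553 − 120) = 0.065, so P = 138.5 + 0.065Q.
Competitive equilibrium: 188 − 0.055Q = 138.5 + 0.065Q → Q* = 412.5, P* = 165.3125.
With the tax, the buyer price exceeds the seller price by 25: (188 − 0.055Q) − (138.5 + 0.065Q) = 25 → Q' = 204.1667.
ΔQ = 412.5 − 204.1667 = 208.3333; the wedge equals the tax, 25.
Deadweight loss = ½ × 208.3333 × 25 = 2604.17.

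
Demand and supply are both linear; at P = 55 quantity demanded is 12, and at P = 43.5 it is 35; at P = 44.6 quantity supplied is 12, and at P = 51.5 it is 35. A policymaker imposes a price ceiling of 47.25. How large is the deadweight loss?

Demand slope = (43.5 − 55)/(35 − 12) = −0.5, so P = 61 − 0.5Q.
Supply slope = (51.5 − 44.6)/(35 − 12) = 0.3, so P = 41 + 0.3Q.
Competitive equilibrium: 61 − 0.5Q = 41 + 0.3Q → Q* = 25, P* = 48.5.
At the ceiling P = 47.25, quantity supplied = (47.25 − 41)/0.3 = 20.8333.
Willingness to pay at Q' = 20.8333: 61 − 0.5·20.8333 = 50.5834.
ΔQ = 25 − 20.8333 = 4.1667; wedge = 50.5834 − 47.25 = 3.3334.
Deadweight loss = ½ × 4.1667 × 3.3334 = 6.94.

6.94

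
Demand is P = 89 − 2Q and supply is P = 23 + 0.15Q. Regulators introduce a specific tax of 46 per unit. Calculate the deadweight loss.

492.09

Competitive equilibrium: 89 − 2Q = 23 + 0.15Q → Q* = 30.6977, P* = 27.6047.
With the tax, the buyer price exceeds the seller price by 46: (89 − 2Q) − (23 + 0.15Q) = 46 → Q' = 9.3023.
ΔQ = 30.6977 − 9.3023 = 21.3954; the wedge equals the tax, 46.
Deadweight loss = ½ × 21.3954 × 46 = 492.09.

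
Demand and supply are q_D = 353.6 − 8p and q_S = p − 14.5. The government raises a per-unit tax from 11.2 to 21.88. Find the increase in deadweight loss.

In inverse form: demand p = 44.2 − 0.125q, supply p = 14.5 + q.
Competitive equilibrium: 44.2 − 0.125q = 14.5 + q → q* = 26.4, p* = 40.9.
For a per-unit tax t: Δq = t/1.125, so DWL = ½·t·(t/1.125) = t²/2.25.
At t = 11.2: DWL = 55.751. At t = 21.88: DWL = 212.771.
Increase = 212.771 − 55.751 = 157.02.

157.02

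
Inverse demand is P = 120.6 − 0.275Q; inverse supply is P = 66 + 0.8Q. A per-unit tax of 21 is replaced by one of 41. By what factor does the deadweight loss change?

Competitive equilibrium: 120.6 − 0.275Q = 66 + 0.8Q → Q* = 50.7907, P* = 106.6326.
For a per-unit tax t: ΔQ = t/1.075, so DWL = ½·t·(t/1.075) = t²/2.15.
At t = 21: DWL = 205.116. At t = 41: DWL = 781.860.
Ratio = (41/21)² = 3.812.

3.812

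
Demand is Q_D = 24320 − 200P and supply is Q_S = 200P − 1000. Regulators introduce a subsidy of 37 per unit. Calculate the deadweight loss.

In inverse form: demand P = 121.6 − 0.005Q, supply P = 5 + 0.005Q.
Competitive equilibrium: 121.6 − 0.005Q = 5 + 0.005Q → Q* = 11660, P* = 63.3.
The subsidy lowers effective supply by 37: P = 0.005Q − 32.
New quantity: 121.6 − 0.005Q = 0.005Q − 32 → Q' = 15360.
Overproduction ΔQ = 15360 − 11660 = 3700; wedge = subsidy = 37.
Deadweight loss = ½ × 3700 × 37 = 68450.

68450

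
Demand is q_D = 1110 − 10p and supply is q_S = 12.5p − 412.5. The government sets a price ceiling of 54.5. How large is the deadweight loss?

2437.89

In inverse form: demand p = 111 − 0.1q, supply p = 33 + 0.08q.
Competitive equilibrium: 111 − 0.1q = 33 + 0.08q → q* = 433.3333, p* = 67.6667.
At the ceiling p = 54.5, quantity supplied = (54.5 − 33)/0.08 = 268.75.
Willingness to pay at q' = 268.75: 111 − 0.1·268.75 = 84.125.
Δq = 433.3333 − 268.75 = 164.5833; wedge = 84.125 − 54.5 = 29.625.
Deadweight loss = ½ × 164.5833 × 29.625 = 2437.89.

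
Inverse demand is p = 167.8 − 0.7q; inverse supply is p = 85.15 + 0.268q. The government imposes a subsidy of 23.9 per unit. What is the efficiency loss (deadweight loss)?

295.05

Competitive equilibrium: 167.8 − 0.7q = 85.15 + 0.268q → q* = 85.3822, p* = 108.0324.
The subsidy lowers effective supply by 23.9: p = 61.25 + 0.268q.
New quantity: 167.8 − 0.7q = 61.25 + 0.268q → q' = 110.0723.
Overproduction Δq = 110.0723 − 85.3822 = 24.6901; wedge = subsidy = 23.9.
Welfare loss = ½ × 24.6901 × 23.9 = 295.05.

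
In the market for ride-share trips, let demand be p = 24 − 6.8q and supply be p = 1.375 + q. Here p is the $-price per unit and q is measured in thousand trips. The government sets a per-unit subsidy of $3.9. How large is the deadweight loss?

$0.975 thousand

Competitive equilibrium: 24 − 6.8q = 1.375 + q → q* = 2.9006, p* = 4.2756.
The subsidy lowers effective supply by 3.9: p = q − 2.525.
New quantity: 24 − 6.8q = q − 2.525 → q' = 3.4006.
Overproduction Δq = 3.4006 − 2.9006 = 0.5; wedge = subsidy = 3.9.
Deadweight loss = ½ × 0.5 × 3.9 = $0.975 thousand.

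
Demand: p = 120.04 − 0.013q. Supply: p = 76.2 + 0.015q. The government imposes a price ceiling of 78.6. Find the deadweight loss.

27664.46

Competitive equilibrium: 120.04 − 0.013q = 76.2 + 0.015q → q* = 1565.7143, p* = 99.6857.
At the ceiling p = 78.6, quantity supplied = (78.6 − 76.2)/0.015 = 160.
Willingness to pay at q' = 160: 120.04 − 0.013·160 = 117.96.
Δq = 1565.7143 − 160 = 1405.7143; wedge = 117.96 − 78.6 = 39.36.
The triangle = ½ × 1405.7143 × 39.36 = 27664.46.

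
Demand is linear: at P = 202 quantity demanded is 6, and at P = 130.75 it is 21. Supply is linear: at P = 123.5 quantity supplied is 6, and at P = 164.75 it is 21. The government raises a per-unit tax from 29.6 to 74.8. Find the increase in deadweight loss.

Demand slope = (130.75 − 202)/(21 − 6) = −4.75, so P = 230.5 − 4.75Q.
Supply slope = (164.75 − 123.5)/(21 − 6) = 2.75, so P = 107 + 2.75Q.
Competitive equilibrium: 230.5 − 4.75Q = 107 + 2.75Q → Q* = 16.4667, P* = 152.2833.
For a per-unit tax t: ΔQ = t/7.5, so DWL = ½·t·(t/7.5) = t²/15.
At t = 29.6: DWL = 58.411. At t = 74.8: DWL = 373.003.
Increase = 373.003 − 58.411 = 314.592.

314.592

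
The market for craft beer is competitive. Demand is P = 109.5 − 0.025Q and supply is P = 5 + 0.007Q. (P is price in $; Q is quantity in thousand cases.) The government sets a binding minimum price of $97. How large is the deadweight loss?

Competitive equilibrium: 109.5 − 0.025Q = 5 + 0.007Q → Q* = 3265.625, P* = 27.8594.
At the floor P = 97, quantity demanded = (109.5 − 97)/0.025 = 500.
Sellers' marginal cost at Q' = 500: 5 + 0.007·500 = 8.5.
ΔQ = 3265.625 − 500 = 2765.625; wedge = 97 − 8.5 = 88.5.
Deadweight loss = ½ × 2765.625 × 88.5 = $122378.91 thousand.

$122378.91 thousand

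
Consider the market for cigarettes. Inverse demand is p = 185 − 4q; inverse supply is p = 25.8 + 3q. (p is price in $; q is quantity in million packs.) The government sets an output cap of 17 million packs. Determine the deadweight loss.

$115.43 million

Competitive equilibrium: 185 − 4q = 25.8 + 3q → q* = 22.7429, p* = 94.0286.
At q = 17: demand price = 185 − 4·17 = 117; supply price = 25.8 + 3·17 = 76.8.
Δq = 22.7429 − 17 = 5.7429; wedge = 117 − 76.8 = 40.2.
The triangle = ½ × 5.7429 × 40.2 = $115.43 million.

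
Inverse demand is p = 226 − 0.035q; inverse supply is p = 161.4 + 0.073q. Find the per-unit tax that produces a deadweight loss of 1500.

Competitive equilibrium: 226 − 0.035q = 161.4 + 0.073q → q* = 598.1481, p* = 205.0648.
A tax t gives Δq = t/0.108 and wedge t, so DWL = t²/0.216.
t²/0.216 = 1500 → t² = 324 → t = 18.

18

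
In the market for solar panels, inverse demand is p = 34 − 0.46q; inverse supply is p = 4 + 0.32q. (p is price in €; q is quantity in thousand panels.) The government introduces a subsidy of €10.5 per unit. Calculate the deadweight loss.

€70.67 thousand

Competitive equilibrium: 34 − 0.46q = 4 + 0.32q → q* = 38.4615, p* = 16.3077.
The subsidy lowers effective supply by 10.5: p = 0.32q − 6.5.
New quantity: 34 − 0.46q = 0.32q − 6.5 → q' = 51.9231.
Overproduction Δq = 51.9231 − 38.4615 = 13.4616; wedge = subsidy = 10.5.
Welfare loss = ½ × 13.4616 × 10.5 = €70.67 thousand.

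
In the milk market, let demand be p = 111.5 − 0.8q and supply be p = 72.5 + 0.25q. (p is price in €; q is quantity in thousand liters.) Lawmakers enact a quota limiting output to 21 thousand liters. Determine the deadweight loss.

Competitive equilibrium: 111.5 − 0.8q = 72.5 + 0.25q → q* = 37.1429, p* = 81.7857.
At q = 21: demand price = 111.5 − 0.8·21 = 94.7; supply price = 72.5 + 0.25·21 = 77.75.
Δq = 37.1429 − 21 = 16.1429; wedge = 94.7 − 77.75 = 16.95.
The triangle = ½ × 16.1429 × 16.95 = €136.81 thousand.

€136.81 thousand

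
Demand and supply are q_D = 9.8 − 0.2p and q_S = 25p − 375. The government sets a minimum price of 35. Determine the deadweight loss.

In inverse form: demand p = 49 − 5q, supply p = 15 + 0.04q.
Competitive equilibrium: 49 − 5q = 15 + 0.04q → q* = 6.746, p* = 15.2698.
At the floor p = 35, quantity demanded = (49 − 35)/5 = 2.8.
Sellers' marginal cost at q' = 2.8: 15 + 0.04·2.8 = 15.112.
Δq = 6.746 − 2.8 = 3.946; wedge = 35 − 15.112 = 19.888.
DWL = ½ × 3.946 × 19.888 = 39.24.

39.24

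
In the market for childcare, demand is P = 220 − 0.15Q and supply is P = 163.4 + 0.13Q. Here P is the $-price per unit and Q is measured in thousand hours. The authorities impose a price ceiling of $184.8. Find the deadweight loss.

$197.16 thousand

Competitive equilibrium: 220 − 0.15Q = 163.4 + 0.13Q → Q* = 202.1429, P* = 189.6786.
At the ceiling P = 184.8, quantity supplied = (184.8 − 163.4)/0.13 = 164.6154.
Willingness to pay at Q' = 164.6154: 220 − 0.15·164.6154 = 195.3077.
ΔQ = 202.1429 − 164.6154 = 37.5275; wedge = 195.3077 − 184.8 = 10.5077.
DWL = ½ × 37.5275 × 10.5077 = $197.16 thousand.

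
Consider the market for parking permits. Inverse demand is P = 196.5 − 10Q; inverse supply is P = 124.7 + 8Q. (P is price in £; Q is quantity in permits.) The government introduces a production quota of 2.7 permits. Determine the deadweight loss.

£14.95

Competitive equilibrium: 196.5 − 10Q = 124.7 + 8Q → Q* = 3.9889, P* = 156.6111.
At Q = 2.7: demand price = 196.5 − 10·2.7 = 169.5; supply price = 124.7 + 8·2.7 = 146.3.
ΔQ = 3.9889 − 2.7 = 1.2889; wedge = 169.5 − 146.3 = 23.2.
The triangle = ½ × 1.2889 × 23.2 = £14.95.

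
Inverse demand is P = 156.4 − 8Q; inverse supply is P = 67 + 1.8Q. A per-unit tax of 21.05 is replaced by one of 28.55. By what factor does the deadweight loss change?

Competitive equilibrium: 156.4 − 8Q = 67 + 1.8Q → Q* = 9.1224, P* = 83.4204.
For a per-unit tax t: ΔQ = t/9.8, so DWL = ½·t·(t/9.8) = t²/19.6.
At t = 21.05: DWL = 22.607. At t = 28.55: DWL = 41.587.
Ratio = (28.55/21.05)² = 1.840.

1.840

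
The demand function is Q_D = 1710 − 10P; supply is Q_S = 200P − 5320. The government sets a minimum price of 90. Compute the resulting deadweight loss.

16773.44

In inverse form: demand P = 171 − 0.1Q, supply P = 26.6 + 0.005Q.
Competitive equilibrium: 171 − 0.1Q = 26.6 + 0.005Q → Q* = 1375.2381, P* = 33.4762.
At the floor P = 90, quantity demanded = (171 − 90)/0.1 = 810.
Sellers' marginal cost at Q' = 810: 26.6 + 0.005·810 = 30.65.
ΔQ = 1375.2381 − 810 = 565.2381; wedge = 90 − 30.65 = 59.35.
Welfare loss = ½ × 565.2381 × 59.35 = 16773.44.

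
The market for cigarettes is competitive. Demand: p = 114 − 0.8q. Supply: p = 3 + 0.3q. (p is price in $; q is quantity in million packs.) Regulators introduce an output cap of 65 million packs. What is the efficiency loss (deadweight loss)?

Competitive equilibrium: 114 − 0.8q = 3 + 0.3q → q* = 100.9091, p* = 33.2727.
At q = 65: demand price = 114 − 0.8·65 = 62; supply price = 3 + 0.3·65 = 22.5.
Δq = 100.9091 − 65 = 35.9091; wedge = 62 − 22.5 = 39.5.
DWL = ½ × 35.9091 × 39.5 = $709.20 million.

$709.20 million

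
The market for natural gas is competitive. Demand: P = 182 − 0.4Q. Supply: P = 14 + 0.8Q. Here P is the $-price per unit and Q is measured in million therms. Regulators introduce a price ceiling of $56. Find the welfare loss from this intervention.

Competitive equilibrium: 182 − 0.4Q = 14 + 0.8Q → Q* = 140, P* = 126.
At the ceiling P = 56, quantity supplied = (56 − 14)/0.8 = 52.5.
Willingness to pay at Q' = 52.5: 182 − 0.4·52.5 = 161.
ΔQ = 140 − 52.5 = 87.5; wedge = 161 − 56 = 105.
Deadweight loss = ½ × 87.5 × 105 = $4593.75 million.

$4593.75 million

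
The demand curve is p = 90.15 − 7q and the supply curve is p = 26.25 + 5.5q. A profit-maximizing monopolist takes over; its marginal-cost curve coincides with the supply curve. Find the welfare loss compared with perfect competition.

Competitive equilibrium: 90.15 − 7q = 26.25 + 5.5q → q* = 5.112, p* = 54.366.
Marginal revenue: MR = 90.15 − 14q. Set MR = MC: 90.15 − 14q = 26.25 + 5.5q → q_m = 3.2769.
Price p_m = 90.15 − 7·3.2769 = 67.2117; MC(q_m) = 26.25 + 5.5·3.2769 = 44.273.
Competitive q* = 5.112, so Δq = 1.8351; wedge = 67.2117 − 44.273 = 22.9387.
Deadweight loss = ½ × 1.8351 × 22.9387 = 21.05.

21.05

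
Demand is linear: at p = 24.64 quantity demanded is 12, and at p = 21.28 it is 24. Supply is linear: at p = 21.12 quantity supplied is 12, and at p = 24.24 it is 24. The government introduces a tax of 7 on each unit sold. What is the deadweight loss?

Demand slope = (21.28 − 24.64)/(24 − 12) = −0.28, so p = 28 − 0.28q.
Supply slope = (24.24 − 21.12)/(24 − 12) = 0.26, so p = 18 + 0.26q.
Competitive equilibrium: 28 − 0.28q = 18 + 0.26q → q* = 18.5185, p* = 22.8148.
With the tax, the buyer price exceeds the seller price by 7: (28 − 0.28q) − (18 + 0.26q) = 7 → q' = 5.5556.
Δq = 18.5185 − 5.5556 = 12.9629; the wedge equals the tax, 7.
Deadweight loss = ½ × 12.9629 × 7 = 45.37.

45.37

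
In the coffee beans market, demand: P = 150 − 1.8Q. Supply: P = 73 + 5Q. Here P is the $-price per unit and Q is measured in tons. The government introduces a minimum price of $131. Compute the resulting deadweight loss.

Competitive equilibrium: 150 − 1.8Q = 73 + 5Q → Q* = 11.32353, P* = 129.61765.
At the floor P = 131, quantity demanded = (150 − 131)/1.8 = 10.55556.
Sellers' marginal cost at Q' = 10.55556: 73 + 5·10.55556 = 125.7778.
ΔQ = 11.32353 − 10.55556 = 0.76797; wedge = 131 − 125.7778 = 5.2222.
Welfare loss = ½ × 0.76797 × 5.2222 = $2.01.

$2.01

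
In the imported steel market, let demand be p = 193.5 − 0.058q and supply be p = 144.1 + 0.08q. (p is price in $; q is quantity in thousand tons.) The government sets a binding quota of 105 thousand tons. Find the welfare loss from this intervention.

$4415.61 thousand

Competitive equilibrium: 193.5 − 0.058q = 144.1 + 0.08q → q* = 357.971, p* = 172.7377.
At q = 105: demand price = 193.5 − 0.058·105 = 187.41; supply price = 144.1 + 0.08·105 = 152.5.
Δq = 357.971 − 105 = 252.971; wedge = 187.41 − 152.5 = 34.91.
Deadweight loss = ½ × 252.971 × 34.91 = $4415.61 thousand.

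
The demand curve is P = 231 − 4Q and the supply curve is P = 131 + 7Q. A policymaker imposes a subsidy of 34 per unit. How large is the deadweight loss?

52.55

Competitive equilibrium: 231 − 4Q = 131 + 7Q → Q* = 9.0909, P* = 194.6364.
The subsidy lowers effective supply by 34: P = 97 + 7Q.
New quantity: 231 − 4Q = 97 + 7Q → Q' = 12.1818.
Overproduction ΔQ = 12.1818 − 9.0909 = 3.0909; wedge = subsidy = 34.
DWL = ½ × 3.0909 × 34 = 52.55.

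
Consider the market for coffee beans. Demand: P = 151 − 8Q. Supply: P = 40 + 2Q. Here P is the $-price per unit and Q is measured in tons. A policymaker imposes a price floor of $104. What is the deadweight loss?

Competitive equilibrium: 151 − 8Q = 40 + 2Q → Q* = 11.1, P* = 62.2.
At the floor P = 104, quantity demanded = (151 − 104)/8 = 5.875.
Sellers' marginal cost at Q' = 5.875: 40 + 2·5.875 = 51.75.
ΔQ = 11.1 − 5.875 = 5.225; wedge = 104 − 51.75 = 52.25.
The triangle = ½ × 5.225 × 52.25 = $136.50.

$136.50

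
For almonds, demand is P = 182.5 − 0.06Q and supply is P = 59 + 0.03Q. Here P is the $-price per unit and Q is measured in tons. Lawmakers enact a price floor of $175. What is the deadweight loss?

Competitive equilibrium: 182.5 − 0.06Q = 59 + 0.03Q → Q* = 1372.2222, P* = 100.1667.
At the floor P = 175, quantity demanded = (182.5 − 175)/0.06 = 125.
Sellers' marginal cost at Q' = 125: 59 + 0.03·125 = 62.75.
ΔQ = 1372.2222 − 125 = 1247.2222; wedge = 175 − 62.75 = 112.25.
DWL = ½ × 1247.2222 × 112.25 = $70000.35.

$70000.35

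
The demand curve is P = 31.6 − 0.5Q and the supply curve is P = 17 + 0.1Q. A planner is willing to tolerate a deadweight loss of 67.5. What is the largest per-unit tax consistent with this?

9

Competitive equilibrium: 31.6 − 0.5Q = 17 + 0.1Q → Q* = 24.3333, P* = 19.4333.
A tax t gives ΔQ = t/0.6 and wedge t, so DWL = t²/1.2.
t²/1.2 = 67.5 → t² = 81 → t = 9.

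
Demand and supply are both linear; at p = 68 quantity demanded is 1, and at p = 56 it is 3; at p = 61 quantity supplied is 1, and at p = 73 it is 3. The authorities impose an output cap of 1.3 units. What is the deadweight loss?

Demand slope = (56 − 68)/(3 − 1) = −6, so p = 74 − 6q.
Supply slope = (73 − 61)/(3 − 1) = 6, so p = 55 + 6q.
Competitive equilibrium: 74 − 6q = 55 + 6q → q* = 1.5833, p* = 64.5.
At q = 1.3: demand price = 74 − 6·1.3 = 66.2; supply price = 55 + 6·1.3 = 62.8.
Δq = 1.5833 − 1.3 = 0.2833; wedge = 66.2 − 62.8 = 3.4.
Deadweight loss = ½ × 0.2833 × 3.4 = 0.48.

0.48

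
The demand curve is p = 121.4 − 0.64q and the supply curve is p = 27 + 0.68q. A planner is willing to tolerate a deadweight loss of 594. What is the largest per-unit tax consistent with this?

39.6

Competitive equilibrium: 121.4 − 0.64q = 27 + 0.68q → q* = 71.5152, p* = 75.6303.
A tax t gives Δq = t/1.32 and wedge t, so DWL = t²/2.64.
t²/2.64 = 594 → t² = 1568.16 → t = 39.6.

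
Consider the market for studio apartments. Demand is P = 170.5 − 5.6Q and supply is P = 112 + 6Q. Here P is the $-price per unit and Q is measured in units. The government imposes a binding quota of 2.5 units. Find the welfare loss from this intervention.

Competitive equilibrium: 170.5 − 5.6Q = 112 + 6Q → Q* = 5.0431, P* = 142.2586.
At Q = 2.5: demand price = 170.5 − 5.6·2.5 = 156.5; supply price = 112 + 6·2.5 = 127.
ΔQ = 5.0431 − 2.5 = 2.5431; wedge = 156.5 − 127 = 29.5.
Deadweight loss = ½ × 2.5431 × 29.5 = $37.51.

$37.51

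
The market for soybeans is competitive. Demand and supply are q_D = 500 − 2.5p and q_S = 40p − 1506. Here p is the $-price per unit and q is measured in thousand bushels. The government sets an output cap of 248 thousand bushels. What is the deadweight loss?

$3815.65 thousand

In inverse form: demand p = 200 − 0.4q, supply p = 37.65 + 0.025q.
Competitive equilibrium: 200 − 0.4q = 37.65 + 0.025q → q* = 382, p* = 47.2.
At q = 248: demand price = 200 − 0.4·248 = 100.8; supply price = 37.65 + 0.025·248 = 43.85.
Δq = 382 − 248 = 134; wedge = 100.8 − 43.85 = 56.95.
Deadweight loss = ½ × 134 × 56.95 = $3815.65 thousand.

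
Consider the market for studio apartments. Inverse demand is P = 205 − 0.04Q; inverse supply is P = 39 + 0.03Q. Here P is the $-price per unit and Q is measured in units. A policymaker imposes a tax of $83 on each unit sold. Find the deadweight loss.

$49207.14

Competitive equilibrium: 205 − 0.04Q = 39 + 0.03Q → Q* = 2371.4286, P* = 110.1429.
With the tax, the buyer price exceeds the seller price by 83: (205 − 0.04Q) − (39 + 0.03Q) = 83 → Q' = 1185.7143.
ΔQ = 2371.4286 − 1185.7143 = 1185.7143; the wedge equals the tax, 83.
The triangle = ½ × 1185.7143 × 83 = $49207.14.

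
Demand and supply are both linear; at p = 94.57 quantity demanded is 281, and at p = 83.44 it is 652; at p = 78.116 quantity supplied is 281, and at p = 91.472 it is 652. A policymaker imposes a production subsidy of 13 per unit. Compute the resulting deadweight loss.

Demand slope = (83.44 − 94.57)/(652 − 281) = −0.03, so p = 103 − 0.03q.
Supply slope = (91.472 − 78.116)/(652 − 281) = 0.036, so p = 68 + 0.036q.
Competitive equilibrium: 103 − 0.03q = 68 + 0.036q → q* = 530.303, p* = 87.0909.
The subsidy lowers effective supply by 13: p = 55 + 0.036q.
New quantity: 103 − 0.03q = 55 + 0.036q → q' = 727.2727.
Overproduction Δq = 727.2727 − 530.303 = 196.9697; wedge = subsidy = 13.
Welfare loss = ½ × 196.9697 × 13 = 1280.30.

1280.30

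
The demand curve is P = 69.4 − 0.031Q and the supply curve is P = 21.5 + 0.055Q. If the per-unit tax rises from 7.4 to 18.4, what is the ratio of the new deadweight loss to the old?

6.183

Competitive equilibrium: 69.4 − 0.031Q = 21.5 + 0.055Q → Q* = 556.9767, P* = 52.1337.
For a per-unit tax t: ΔQ = t/0.086, so DWL = ½·t·(t/0.086) = t²/0.172.
At t = 7.4: DWL = 318.372. At t = 18.4: DWL = 1968.372.
Ratio = (18.4/7.4)² = 6.183.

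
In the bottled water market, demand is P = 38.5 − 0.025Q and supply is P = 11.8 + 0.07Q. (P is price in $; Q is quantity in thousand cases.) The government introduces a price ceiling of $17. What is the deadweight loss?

Competitive equilibrium: 38.5 − 0.025Q = 11.8 + 0.07Q → Q* = 281.0526, P* = 31.4737.
At the ceiling P = 17, quantity supplied = (17 − 11.8)/0.07 = 74.2857.
Willingness to pay at Q' = 74.2857: 38.5 − 0.025·74.2857 = 36.6429.
ΔQ = 281.0526 − 74.2857 = 206.7669; wedge = 36.6429 − 17 = 19.6429.
The triangle = ½ × 206.7669 × 19.6429 = $2030.75 thousand.

$2030.75 thousand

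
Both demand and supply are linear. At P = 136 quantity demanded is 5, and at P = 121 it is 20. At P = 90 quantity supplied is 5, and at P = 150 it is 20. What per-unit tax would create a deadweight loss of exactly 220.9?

47

Demand slope = (121 − 136)/(20 − 5) = −1, so P = 141 − Q.
Supply slope = (150 − 90)/(20 − 5) = 4, so P = 70 + 4Q.
Competitive equilibrium: 141 − Q = 70 + 4Q → Q* = 14.2, P* = 126.8.
A tax t gives ΔQ = t/5 and wedge t, so DWL = t²/10.
t²/10 = 220.9 → t² = 2209 → t = 47.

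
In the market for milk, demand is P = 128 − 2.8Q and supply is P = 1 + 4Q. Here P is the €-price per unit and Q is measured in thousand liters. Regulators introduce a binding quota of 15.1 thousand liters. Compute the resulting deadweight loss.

Competitive equilibrium: 128 − 2.8Q = 1 + 4Q → Q* = 18.6765, P* = 75.7059.
At Q = 15.1: demand price = 128 − 2.8·15.1 = 85.72; supply price = 1 + 4·15.1 = 61.4.
ΔQ = 18.6765 − 15.1 = 3.5765; wedge = 85.72 − 61.4 = 24.32.
Welfare loss = ½ × 3.5765 × 24.32 = €43.49 thousand.

€43.49 thousand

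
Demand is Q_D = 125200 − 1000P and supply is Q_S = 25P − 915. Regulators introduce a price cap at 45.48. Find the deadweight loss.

In inverse form: demand P = 125.2 − 0.001Q, supply P = 36.6 + 0.04Q.
Competitive equilibrium: 125.2 − 0.001Q = 36.6 + 0.04Q → Q* = 2160.9756, P* = 123.039.
At the ceiling P = 45.48, quantity supplied = (45.48 − 36.6)/0.04 = 222.
Willingness to pay at Q' = 222: 125.2 − 0.001·222 = 124.978.
ΔQ = 2160.9756 − 222 = 1938.9756; wedge = 124.978 − 45.48 = 79.498.
The triangle = ½ × 1938.9756 × 79.498 = 77072.34.

77072.34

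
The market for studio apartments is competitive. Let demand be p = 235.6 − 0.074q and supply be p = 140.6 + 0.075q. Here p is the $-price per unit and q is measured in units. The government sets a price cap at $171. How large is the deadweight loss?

Competitive equilibrium: 235.6 − 0.074q = 140.6 + 0.075q → q* = 637.5839, p* = 188.4188.
At the ceiling p = 171, quantity supplied = (171 − 140.6)/0.075 = 405.3333.
Willingness to pay at q' = 405.3333: 235.6 − 0.074·405.3333 = 205.6053.
Δq = 637.5839 − 405.3333 = 232.2506; wedge = 205.6053 − 171 = 34.6053.
DWL = ½ × 232.2506 × 34.6053 = $4018.55.

$4018.55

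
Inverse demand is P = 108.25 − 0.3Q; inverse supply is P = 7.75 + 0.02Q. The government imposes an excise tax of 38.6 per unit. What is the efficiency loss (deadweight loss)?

Competitive equilibrium: 108.25 − 0.3Q = 7.75 + 0.02Q → Q* = 314.0625, P* = 14.0313.
With the tax, the buyer price exceeds the seller price by 38.6: (108.25 − 0.3Q) − (7.75 + 0.02Q) = 38.6 → Q' = 193.4375.
ΔQ = 314.0625 − 193.4375 = 120.625; the wedge equals the tax, 38.6.
Welfare loss = ½ × 120.625 × 38.6 = 2328.06.

2328.06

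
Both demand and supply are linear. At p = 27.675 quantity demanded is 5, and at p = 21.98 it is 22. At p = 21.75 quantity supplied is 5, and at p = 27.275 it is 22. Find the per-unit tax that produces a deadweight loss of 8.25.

Demand slope = (21.98 − 27.675)/(22 − 5) = −0.335, so p = 29.35 − 0.335q.
Supply slope = (27.275 − 21.75)/(22 − 5) = 0.325, so p = 20.125 + 0.325q.
Competitive equilibrium: 29.35 − 0.335q = 20.125 + 0.325q → q* = 13.9773, p* = 24.6676.
A tax t gives Δq = t/0.66 and wedge t, so DWL = t²/1.32.
t²/1.32 = 8.25 → t² = 10.89 → t = 3.3.

3.3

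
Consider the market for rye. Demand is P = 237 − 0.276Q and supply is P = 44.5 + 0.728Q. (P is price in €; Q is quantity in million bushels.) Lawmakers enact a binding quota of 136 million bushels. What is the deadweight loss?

€1559.30 million

Competitive equilibrium: 237 − 0.276Q = 44.5 + 0.728Q → Q* = 191.7331, P* = 184.0817.
At Q = 136: demand price = 237 − 0.276·136 = 199.464; supply price = 44.5 + 0.728·136 = 143.508.
ΔQ = 191.7331 − 136 = 55.7331; wedge = 199.464 − 143.508 = 55.956.
Welfare loss = ½ × 55.7331 × 55.956 = €1559.30 million.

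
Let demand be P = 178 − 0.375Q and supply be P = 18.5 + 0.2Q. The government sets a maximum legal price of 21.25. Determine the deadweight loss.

19983.19

Competitive equilibrium: 178 − 0.375Q = 18.5 + 0.2Q → Q* = 277.3913, P* = 73.9783.
At the ceiling P = 21.25, quantity supplied = (21.25 − 18.5)/0.2 = 13.75.
Willingness to pay at Q' = 13.75: 178 − 0.375·13.75 = 172.8438.
ΔQ = 277.3913 − 13.75 = 263.6413; wedge = 172.8438 − 21.25 = 151.5938.
The triangle = ½ × 263.6413 × 151.5938 = 19983.19.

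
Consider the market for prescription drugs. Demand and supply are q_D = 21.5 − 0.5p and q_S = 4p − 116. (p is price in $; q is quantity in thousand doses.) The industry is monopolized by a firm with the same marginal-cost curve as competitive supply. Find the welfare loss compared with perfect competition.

$9.65 thousand

In inverse form: demand p = 43 − 2q, supply p = 29 + 0.25q.
Competitive equilibrium: 43 − 2q = 29 + 0.25q → q* = 6.2222, p* = 30.5556.
Marginal revenue: MR = 43 − 4q. Set MR = MC: 43 − 4q = 29 + 0.25q → q_m = 3.2941.
Price p_m = 43 − 2·3.2941 = 36.4118; MC(q_m) = 29 + 0.25·3.2941 = 29.8235.
Competitive q* = 6.2222, so Δq = 2.9281; wedge = 36.4118 − 29.8235 = 6.5883.
Welfare loss = ½ × 2.9281 × 6.5883 = $9.65 thousand.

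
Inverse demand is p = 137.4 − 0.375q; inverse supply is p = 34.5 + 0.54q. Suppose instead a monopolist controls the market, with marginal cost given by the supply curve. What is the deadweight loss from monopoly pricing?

488.95

Competitive equilibrium: 137.4 − 0.375q = 34.5 + 0.54q → q* = 112.459, p* = 95.2279.
Marginal revenue: MR = 137.4 − 0.75q. Set MR = MC: 137.4 − 0.75q = 34.5 + 0.54q → q_m = 79.7674.
Price p_m = 137.4 − 0.375·79.7674 = 107.4872; MC(q_m) = 34.5 + 0.54·79.7674 = 77.5744.
Competitive q* = 112.459, so Δq = 32.6916; wedge = 107.4872 − 77.5744 = 29.9128.
DWL = ½ × 32.6916 × 29.9128 = 488.95.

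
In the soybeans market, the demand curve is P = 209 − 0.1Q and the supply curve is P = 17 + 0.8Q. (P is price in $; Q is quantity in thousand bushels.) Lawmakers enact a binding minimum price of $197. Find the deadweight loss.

Competitive equilibrium: 209 − 0.1Q = 17 + 0.8Q → Q* = 213.3333, P* = 187.6667.
At the floor P = 197, quantity demanded = (209 − 197)/0.1 = 120.
Sellers' marginal cost at Q' = 120: 17 + 0.8·120 = 113.
ΔQ = 213.3333 − 120 = 93.3333; wedge = 197 − 113 = 84.
Welfare loss = ½ × 93.3333 × 84 = $3920 thousand.

$3920 thousand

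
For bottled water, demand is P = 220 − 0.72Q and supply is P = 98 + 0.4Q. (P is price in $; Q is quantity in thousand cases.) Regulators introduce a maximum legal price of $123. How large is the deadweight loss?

Competitive equilibrium: 220 − 0.72Q = 98 + 0.4Q → Q* = 108.9286, P* = 141.5714.
At the ceiling P = 123, quantity supplied = (123 − 98)/0.4 = 62.5.
Willingness to pay at Q' = 62.5: 220 − 0.72·62.5 = 175.
ΔQ = 108.9286 − 62.5 = 46.4286; wedge = 175 − 123 = 52.
The triangle = ½ × 46.4286 × 52 = $1207.14 thousand.

$1207.14 thousand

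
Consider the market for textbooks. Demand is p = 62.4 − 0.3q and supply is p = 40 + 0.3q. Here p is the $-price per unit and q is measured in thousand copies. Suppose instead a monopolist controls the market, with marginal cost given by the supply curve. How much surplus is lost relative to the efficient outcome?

Competitive equilibrium: 62.4 − 0.3q = 40 + 0.3q → q* = 37.3333, p* = 51.2.
Marginal revenue: MR = 62.4 − 0.6q. Set MR = MC: 62.4 − 0.6q = 40 + 0.3q → q_m = 24.8889.
Price p_m = 62.4 − 0.3·24.8889 = 54.9333; MC(q_m) = 40 + 0.3·24.8889 = 47.4667.
Competitive q* = 37.3333, so Δq = 12.4444; wedge = 54.9333 − 47.4667 = 7.4666.
Deadweight loss = ½ × 12.4444 × 7.4666 = $46.46 thousand.

$46.46 thousand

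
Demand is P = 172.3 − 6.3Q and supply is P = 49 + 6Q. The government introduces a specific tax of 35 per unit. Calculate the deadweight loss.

Competitive equilibrium: 172.3 − 6.3Q = 49 + 6Q → Q* = 10.0244, P* = 109.1463.
With the tax, the buyer price exceeds the seller price by 35: (172.3 − 6.3Q) − (49 + 6Q) = 35 → Q' = 7.1789.
ΔQ = 10.0244 − 7.1789 = 2.8455; the wedge equals the tax, 35.
Deadweight loss = ½ × 2.8455 × 35 = 49.80.

49.80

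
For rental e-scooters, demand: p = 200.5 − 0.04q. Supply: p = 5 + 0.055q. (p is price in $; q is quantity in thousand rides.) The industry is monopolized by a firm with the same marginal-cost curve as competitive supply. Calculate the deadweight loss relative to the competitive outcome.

$17660.07 thousand

Competitive equilibrium: 200.5 − 0.04q = 5 + 0.055q → q* = 2057.89474, p* = 118.18421.
Marginal revenue: MR = 200.5 − 0.08q. Set MR = MC: 200.5 − 0.08q = 5 + 0.055q → q_m = 1448.14815.
Price p_m = 200.5 − 0.04·1448.14815 = 142.57407; MC(q_m) = 5 + 0.055·1448.14815 = 84.64815.
Competitive q* = 2057.89474, so Δq = 609.74659; wedge = 142.57407 − 84.64815 = 57.92592.
Deadweight loss = ½ × 609.74659 × 57.92592 = $17660.07 thousand.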